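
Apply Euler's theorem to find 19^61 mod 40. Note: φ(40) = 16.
By Euler: 19^{16} ≡ 1 mod 40 since gcd(19, 40) = 1. 61 = 3×16 + 13. So 19^{61} ≡ 19^{13} ≡ 19 mod 40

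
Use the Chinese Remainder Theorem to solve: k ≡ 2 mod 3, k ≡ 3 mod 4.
M = 3 × 4 = 12. M₁ = 4, y₁ ≡ 1 mod 3. M₂ = 3, y₂ ≡ 3 mod 4. k = 2×4×1 + 3×3×3 ≡ 11 mod 12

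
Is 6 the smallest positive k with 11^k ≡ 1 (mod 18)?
Powers of 11 mod 18: 11^1≡11, 11^2≡13, 11^3≡17, 11^4≡7, 11^5≡5, 11^6≡1. First k with 11^k≡1 is k=6. Yes, ord_18(11) = 6.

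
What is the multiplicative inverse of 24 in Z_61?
Since 61 is prime, by Fermat 24^(-1) ≡ 24^{59} ≡ 28 (mod 61). Verify: 24 × 28 = 672 ≡ 1 (mod 61)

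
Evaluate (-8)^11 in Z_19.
By repeated squaring (mod 19): (-8)^{1}≡11, (-8)^{2}≡7, (-8)^{4}≡11, (-8)^{8}≡7. Then (-8)^{11} = (-8)^{8+2+1} ≡ 7 × 7 × 11 ≡ 7 (mod 19)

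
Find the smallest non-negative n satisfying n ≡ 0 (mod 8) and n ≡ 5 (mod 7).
M = 8 × 7 = 56. M₁ = 7, y₁ ≡ 7 (mod 8). M₂ = 8, y₂ ≡ 1 (mod 7). n = 0×7×7 + 5×8×1 ≡ 40 (mod 56)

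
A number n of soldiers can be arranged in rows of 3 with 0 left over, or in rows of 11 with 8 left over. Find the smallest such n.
M = 3 × 11 = 33. M₁ = 11, y₁ ≡ 2 mod 3. M₂ = 3, y₂ ≡ 4 mod 11. n = 0×11×2 + 8×3×4 ≡ 30 mod 33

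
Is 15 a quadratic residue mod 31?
By Euler's criterion: 15^{15} ≡ 30 mod 31. Since this equals -1 (≡ 30), 15 is not a QR.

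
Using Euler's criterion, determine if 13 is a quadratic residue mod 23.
By Euler's criterion: 13^{11} ≡ 1 mod 23. Since this equals 1, 13 is a QR.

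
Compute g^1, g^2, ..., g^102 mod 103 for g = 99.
99^1, 99^2, ..., 99^{102} mod 103: [99, 16, 39, 50, 6, 79, 96, 28, 94, 36, 62, 61, 65, 49, 10, 63, 57, 81, 88, 60, 69, 33, 74, 13, 51, 2, 95, 32, 78, 100, 12, 55, 89, 56, 85, 72, 21, 19, 27, 98, 20, 23, 11, 59, 73, 17, 35, 66, 45, 26, 102, 4, 87, 64, 53, 97, 24, 7, 75, 9, 67, 41, 42, 38, 54, 93, 40, 46, 22, 15, 43, 34, 70, 29, 90, 52, 101, 8, 71, 25, 3, 91, 48, 14, 47, 18, 31, 82, 84, 76, 5, 83, 80, 92, 44, 30, 86, 68, 37, 58, 77, 1]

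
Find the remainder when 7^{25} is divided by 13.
By Fermat: 7^{12} ≡ 1 (mod 13). 25 = 2×12 + 1. So 7^{25} ≡ 7^{1} ≡ 7 (mod 13)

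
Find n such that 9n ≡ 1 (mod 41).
Since 41 is prime, by Fermat 9^(-1) ≡ 9^{39} ≡ 32 (mod 41). Verify: 9 × 32 = 288 ≡ 1 (mod 41)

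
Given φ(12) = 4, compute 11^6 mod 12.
By Euler: 11^{4} ≡ 1 (mod 12) since gcd(11, 12) = 1. 6 = 1×4 + 2. So 11^{6} ≡ 11^{2} ≡ 1 (mod 12)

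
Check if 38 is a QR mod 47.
By Euler's criterion: 38^{23} ≡ 46 (mod 47). Since this equals -1 (≡ 46), 38 is not a QR.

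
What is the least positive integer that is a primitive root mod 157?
g = 5. For each prime q|156: 5^{78}≡156, 5^{52}≡12, 5^{12}≡130, none ≡ 1, so ord_157(5) = 156 and 5 is a primitive root.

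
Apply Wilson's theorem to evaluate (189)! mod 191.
(190)! = (189)! × (190) ≡ -1 (mod 191). So (189)! ≡ -1 × (190)^(-1) ≡ (-1)×(-1) = 1 (mod 191)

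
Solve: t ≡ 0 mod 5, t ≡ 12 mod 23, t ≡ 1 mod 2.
M = 5 × 23 × 2 = 230. M₁ = 46, y₁ ≡ 1 mod 5. M₂ = 10, y₂ ≡ 7 mod 23. M₃ = 115, y₃ ≡ 1 mod 2. t = 0×46×1 + 12×10×7 + 1×115×1 ≡ 35 mod 230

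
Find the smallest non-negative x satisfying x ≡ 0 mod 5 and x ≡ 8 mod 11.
M = 5 × 11 = 55. M₁ = 11, y₁ ≡ 1 mod 5. M₂ = 5, y₂ ≡ 9 mod 11. x = 0×11×1 + 8×5×9 ≡ 30 mod 55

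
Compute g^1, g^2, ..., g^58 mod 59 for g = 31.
31^1, 31^2, ..., 31^{58} mod 59: [31, 17, 55, 53, 50, 16, 24, 36, 54, 22, 33, 20, 30, 45, 38, 57, 56, 25, 8, 12, 18, 27, 11, 46, 10, 15, 52, 19, 58, 28, 42, 4, 6, 9, 43, 35, 23, 5, 37, 26, 39, 29, 14, 21, 2, 3, 34, 51, 47, 41, 32, 48, 13, 49, 44, 7, 40, 1]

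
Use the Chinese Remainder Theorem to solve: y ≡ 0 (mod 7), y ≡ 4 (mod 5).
M = 7 × 5 = 35. M₁ = 5, y₁ ≡ 3 (mod 7). M₂ = 7, y₂ ≡ 3 (mod 5). y = 0×5×3 + 4×7×3 ≡ 14 (mod 35)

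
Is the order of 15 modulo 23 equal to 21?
Powers of 15 mod 23: 15^1≡15, 15^2≡18, 15^3≡17, 15^4≡2, 15^5≡7, 15^6≡13, 15^7≡11, 15^8≡4, 15^9≡14, 15^10≡3, 15^11≡22, 15^12≡8, 15^13≡5, 15^14≡6, 15^15≡21, 15^16≡16, 15^17≡10, 15^18≡12, 15^19≡19, 15^20≡9, 15^21≡20, 15^22≡1. 15^21≡20≢1, so ord ≠ 21. No, the actual order is 22.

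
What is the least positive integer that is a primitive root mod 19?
g = 2. Powers: [2, 4, 8, 16, 13, 7, 14, 9, 18, ...] generates all 18 non-zero residues.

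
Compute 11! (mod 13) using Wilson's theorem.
(12)! = (11)! × (12) ≡ -1 (mod 13). So (11)! ≡ -1 × (12)^(-1) ≡ (-1)×(-1) = 1 (mod 13)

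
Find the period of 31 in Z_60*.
Powers of 31 mod 60: 31^1≡31, 31^2≡1. Order = 2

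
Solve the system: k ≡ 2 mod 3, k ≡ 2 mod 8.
M = 3 × 8 = 24. M₁ = 8, y₁ ≡ 2 mod 3. M₂ = 3, y₂ ≡ 3 mod 8. k = 2×8×2 + 2×3×3 ≡ 2 mod 24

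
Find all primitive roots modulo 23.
There are φ(22) = 10 primitive roots mod 23: {5, 7, 10, 11, 14, 15, 17, 19, 20, 21}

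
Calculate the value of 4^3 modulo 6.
4^{3} = 64 ≡ 4 mod 6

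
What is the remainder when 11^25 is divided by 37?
By repeated squaring (mod 37): 11^{1}≡11, 11^{2}≡10, 11^{4}≡26, 11^{8}≡10, 11^{16}≡26. Then 11^{25} = 11^{16+8+1} ≡ 26 × 10 × 11 ≡ 11 (mod 37)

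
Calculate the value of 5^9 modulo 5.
By repeated squaring mod 5: 5^{1}≡0, 5^{2}≡0, 5^{4}≡0, 5^{8}≡0. Then 5^{9} = 5^{8+1} ≡ 0 × 0 ≡ 0 mod 5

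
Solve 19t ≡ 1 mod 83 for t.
Since 83 is prime, by Fermat 19^(-1) ≡ 19^{81} ≡ 35 mod 83. Verify: 19 × 35 = 665 ≡ 1 mod 83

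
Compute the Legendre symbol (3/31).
(3/31) = 3^{15} mod 31 = -1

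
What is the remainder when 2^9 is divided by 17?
By repeated squaring (mod 17): 2^{1}≡2, 2^{2}≡4, 2^{4}≡16, 2^{8}≡1. Then 2^{9} = 2^{8+1} ≡ 1 × 2 ≡ 2 (mod 17)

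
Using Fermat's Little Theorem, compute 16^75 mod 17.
By Fermat: 16^{16} ≡ 1 mod 17. 75 = 4×16 + 11. So 16^{75} ≡ 16^{11} ≡ 16 mod 17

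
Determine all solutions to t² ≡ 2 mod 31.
The square roots of 2 mod 31 are 8 and 23. Verify: 8² = 64 ≡ 2 mod 31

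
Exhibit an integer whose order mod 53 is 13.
10 has order 13 mod 53 since 10^{13} ≡ 1 (mod 53) and no smaller power works.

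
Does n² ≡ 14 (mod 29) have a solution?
By Euler's criterion: 14^{14} ≡ 28 (mod 29). Since this equals -1 (≡ 28), 14 is not a QR.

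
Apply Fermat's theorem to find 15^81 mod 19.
By Fermat: 15^{18} ≡ 1 mod 19. 81 = 4×18 + 9. So 15^{81} ≡ 15^{9} ≡ 18 mod 19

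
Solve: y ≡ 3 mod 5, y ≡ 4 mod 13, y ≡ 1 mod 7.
M = 5 × 13 × 7 = 455. M₁ = 91, y₁ ≡ 1 mod 5. M₂ = 35, y₂ ≡ 3 mod 13. M₃ = 65, y₃ ≡ 4 mod 7. y = 3×91×1 + 4×35×3 + 1×65×4 ≡ 43 mod 455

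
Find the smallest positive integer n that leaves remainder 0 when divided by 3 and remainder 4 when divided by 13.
M = 3 × 13 = 39. M₁ = 13, y₁ ≡ 1 (mod 3). M₂ = 3, y₂ ≡ 9 (mod 13). n = 0×13×1 + 4×3×9 ≡ 30 (mod 39)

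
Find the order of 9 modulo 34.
Powers of 9 mod 34: 9^1≡9, 9^2≡13, 9^3≡15, 9^4≡33, 9^5≡25, 9^6≡21, 9^7≡19, 9^8≡1. So the order of 9 is 8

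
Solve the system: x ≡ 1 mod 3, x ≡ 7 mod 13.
M = 3 × 13 = 39. M₁ = 13, y₁ ≡ 1 mod 3. M₂ = 3, y₂ ≡ 9 mod 13. x = 1×13×1 + 7×3×9 ≡ 7 mod 39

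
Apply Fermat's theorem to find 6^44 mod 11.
By Fermat: 6^{10} ≡ 1 mod 11. 44 = 4×10 + 4. So 6^{44} ≡ 6^{4} ≡ 9 mod 11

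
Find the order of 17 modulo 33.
Powers of 17 mod 33: 17^1≡17, 17^2≡25, 17^3≡29, 17^4≡31, 17^5≡32, 17^6≡16, 17^7≡8, 17^8≡4, 17^9≡2, 17^10≡1. Order = 10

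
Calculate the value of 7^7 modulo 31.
By repeated squaring mod 31: 7^{1}≡7, 7^{2}≡18, 7^{4}≡14. Then 7^{7} = 7^{4+2+1} ≡ 14 × 18 × 7 ≡ 28 mod 31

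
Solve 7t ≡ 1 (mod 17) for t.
Since 17 is prime, by Fermat 7^(-1) ≡ 7^{15} ≡ 5 (mod 17). Verify: 7 × 5 = 35 ≡ 1 (mod 17)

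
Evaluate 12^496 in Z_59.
Using Fermat: 12^{58} ≡ 1 mod 59. 496 ≡ 32 mod 58. So 12^{496} ≡ 12^{32} ≡ 17 mod 59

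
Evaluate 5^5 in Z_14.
By repeated squaring mod 14: 5^{1}≡5, 5^{2}≡11, 5^{4}≡9. Then 5^{5} = 5^{4+1} ≡ 9 × 5 ≡ 3 mod 14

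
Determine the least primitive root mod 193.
g = 5. Powers: [5, 25, 125, 46, 37, 185, 153, ...] generates all 192 non-zero residues.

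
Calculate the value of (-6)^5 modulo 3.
By repeated squaring mod 3: (-6)^{1}≡0, (-6)^{2}≡0, (-6)^{4}≡0. Then (-6)^{5} = (-6)^{4+1} ≡ 0 × 0 ≡ 0 mod 3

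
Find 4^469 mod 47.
Using Fermat: 4^{46} ≡ 1 mod 47. 469 ≡ 9 mod 46. So 4^{469} ≡ 4^{9} ≡ 25 mod 47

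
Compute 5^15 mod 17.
By repeated squaring mod 17: 5^{1}≡5, 5^{2}≡8, 5^{4}≡13, 5^{8}≡16. Then 5^{15} = 5^{8+4+2+1} ≡ 16 × 13 × 8 × 5 ≡ 7 mod 17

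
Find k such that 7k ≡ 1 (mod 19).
Since 19 is prime, by Fermat 7^(-1) ≡ 7^{17} ≡ 11 (mod 19). Verify: 7 × 11 = 77 ≡ 1 (mod 19)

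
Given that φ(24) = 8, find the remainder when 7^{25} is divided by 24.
By Euler: 7^{8} ≡ 1 mod 24 since gcd(7, 24) = 1. 25 = 3×8 + 1. So 7^{25} ≡ 7^{1} ≡ 7 mod 24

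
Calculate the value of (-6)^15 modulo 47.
By repeated squaring mod 47: (-6)^{1}≡41, (-6)^{2}≡36, (-6)^{4}≡27, (-6)^{8}≡24. Then (-6)^{15} = (-6)^{8+4+2+1} ≡ 24 × 27 × 36 × 41 ≡ 45 mod 47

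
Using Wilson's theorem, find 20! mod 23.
(22)! = (20)! × (21) × (22) ≡ -1 mod 23. So (20)! ≡ -1 × [(22)(21)]^(-1) ≡ 11 mod 23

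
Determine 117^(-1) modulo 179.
Since 179 is prime, by Fermat 117^(-1) ≡ 117^{177} ≡ 153 (mod 179). Verify: 117 × 153 = 17901 ≡ 1 (mod 179)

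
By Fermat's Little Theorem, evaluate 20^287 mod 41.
By Fermat: 20^{40} ≡ 1 (mod 41). 287 ≡ 7 (mod 40). So 20^{287} ≡ 20^{7} ≡ 8 (mod 41)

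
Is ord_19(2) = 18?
Powers of 2 mod 19: 2^1≡2, 2^2≡4, 2^3≡8, 2^4≡16, 2^5≡13, 2^6≡7, 2^7≡14, 2^8≡9, 2^9≡18, 2^10≡17, 2^11≡15, 2^12≡11, 2^13≡3, 2^14≡6, 2^15≡12, 2^16≡5, 2^17≡10, 2^18≡1. First k with 2^k≡1 is k=18. Yes, ord_19(2) = 18.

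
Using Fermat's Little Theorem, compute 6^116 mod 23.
By Fermat: 6^{22} ≡ 1 mod 23. 116 = 5×22 + 6. So 6^{116} ≡ 6^{6} ≡ 12 mod 23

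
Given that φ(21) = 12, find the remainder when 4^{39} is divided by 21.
By Euler: 4^{12} ≡ 1 mod 21 since gcd(4, 21) = 1. 39 = 3×12 + 3. So 4^{39} ≡ 4^{3} ≡ 1 mod 21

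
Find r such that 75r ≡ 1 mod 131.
Since 131 is prime, by Fermat 75^(-1) ≡ 75^{129} ≡ 7 mod 131. Verify: 75 × 7 = 525 ≡ 1 mod 131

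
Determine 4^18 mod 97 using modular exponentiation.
By repeated squaring (mod 97): 4^{1}≡4, 4^{2}≡16, 4^{4}≡62, 4^{8}≡61, 4^{16}≡35. Then 4^{18} = 4^{16+2} ≡ 35 × 16 ≡ 75 (mod 97)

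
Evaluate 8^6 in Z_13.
By repeated squaring mod 13: 8^{1}≡8, 8^{2}≡12, 8^{4}≡1. Then 8^{6} = 8^{4+2} ≡ 1 × 12 ≡ 12 mod 13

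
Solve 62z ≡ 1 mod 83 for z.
Since 83 is prime, by Fermat 62^(-1) ≡ 62^{81} ≡ 79 mod 83. Verify: 62 × 79 = 4898 ≡ 1 mod 83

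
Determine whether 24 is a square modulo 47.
By Euler's criterion: 24^{23} ≡ 1 (mod 47). Since this equals 1, 24 is a QR.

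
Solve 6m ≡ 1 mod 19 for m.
Since 19 is prime, by Fermat 6^(-1) ≡ 6^{17} ≡ 16 mod 19. Verify: 6 × 16 = 96 ≡ 1 mod 19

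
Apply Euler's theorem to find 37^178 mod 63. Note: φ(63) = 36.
By Euler: 37^{36} ≡ 1 mod 63 since gcd(37, 63) = 1. 178 = 4×36 + 34. So 37^{178} ≡ 37^{34} ≡ 37 mod 63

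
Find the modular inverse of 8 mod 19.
Since 19 is prime, by Fermat 8^(-1) ≡ 8^{17} ≡ 12 (mod 19). Verify: 8 × 12 = 96 ≡ 1 (mod 19)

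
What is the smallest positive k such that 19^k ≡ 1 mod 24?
Powers of 19 mod 24: 19^1≡19, 19^2≡1. ord_24(19) = 2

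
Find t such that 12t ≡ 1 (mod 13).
Since 13 is prime, by Fermat 12^(-1) ≡ 12^{11} ≡ 12 (mod 13). Verify: 12 × 12 = 144 ≡ 1 (mod 13)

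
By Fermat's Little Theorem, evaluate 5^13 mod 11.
By Fermat: 5^{10} ≡ 1 (mod 11). So 5^{13} = 5^{10} · 5^{3} ≡ 5^{3} ≡ 4 (mod 11)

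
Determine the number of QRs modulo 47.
Exactly half the non-zero residues mod a prime are QRs: (47-1)/2 = 23.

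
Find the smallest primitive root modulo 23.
g = 5. For each prime q|22: 5^{11}≡22, 5^{2}≡2, none ≡ 1, so ord_23(5) = 22 and 5 is a primitive root.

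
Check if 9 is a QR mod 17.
By Euler's criterion: 9^{8} ≡ 1 (mod 17). Since this equals 1, 9 is a QR.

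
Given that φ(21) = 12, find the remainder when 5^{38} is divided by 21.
By Euler: 5^{12} ≡ 1 mod 21 since gcd(5, 21) = 1. 38 = 3×12 + 2. So 5^{38} ≡ 5^{2} ≡ 4 mod 21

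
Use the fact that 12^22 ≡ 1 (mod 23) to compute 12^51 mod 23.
By Fermat: 12^{22} ≡ 1 (mod 23). 51 = 2×22 + 7. So 12^{51} ≡ 12^{7} ≡ 16 (mod 23)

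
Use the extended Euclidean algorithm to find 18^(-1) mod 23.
Extended GCD: 18(9) + 23(-7) = 1. So 18^(-1) ≡ 9 (mod 23). Verify: 18 × 9 = 162 ≡ 1 (mod 23)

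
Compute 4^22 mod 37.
By repeated squaring mod 37: 4^{1}≡4, 4^{2}≡16, 4^{4}≡34, 4^{8}≡9, 4^{16}≡7. Then 4^{22} = 4^{16+4+2} ≡ 7 × 34 × 16 ≡ 34 mod 37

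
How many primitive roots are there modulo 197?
There are φ(197-1) = φ(196) = 84 primitive roots modulo 197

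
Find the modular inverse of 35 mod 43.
Since 43 is prime, by Fermat 35^(-1) ≡ 35^{41} ≡ 16 (mod 43). Verify: 35 × 16 = 560 ≡ 1 (mod 43)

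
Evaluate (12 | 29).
(12/29) = 12^{14} mod 29 = -1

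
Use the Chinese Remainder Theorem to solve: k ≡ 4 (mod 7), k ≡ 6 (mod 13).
M = 7 × 13 = 91. M₁ = 13, y₁ ≡ 6 (mod 7). M₂ = 7, y₂ ≡ 2 (mod 13). k = 4×13×6 + 6×7×2 ≡ 32 (mod 91)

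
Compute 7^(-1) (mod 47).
Since 47 is prime, by Fermat 7^(-1) ≡ 7^{45} ≡ 27 (mod 47). Verify: 7 × 27 = 189 ≡ 1 (mod 47)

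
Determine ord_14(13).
Powers of 13 mod 14: 13^1≡13, 13^2≡1. So the order of 13 is 2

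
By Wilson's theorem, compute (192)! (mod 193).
By Wilson's theorem, (192)! ≡ -1 ≡ 192 (mod 193)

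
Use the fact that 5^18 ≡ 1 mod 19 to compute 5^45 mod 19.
By Fermat: 5^{18} ≡ 1 mod 19. 45 = 2×18 + 9. So 5^{45} ≡ 5^{9} ≡ 1 mod 19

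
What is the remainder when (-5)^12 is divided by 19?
By repeated squaring mod 19: (-5)^{1}≡14, (-5)^{2}≡6, (-5)^{4}≡17, (-5)^{8}≡4. Then (-5)^{12} = (-5)^{8+4} ≡ 4 × 17 ≡ 11 mod 19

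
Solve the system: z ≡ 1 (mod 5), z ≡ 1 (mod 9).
M = 5 × 9 = 45. M₁ = 9, y₁ ≡ 4 (mod 5). M₂ = 5, y₂ ≡ 2 (mod 9). z = 1×9×4 + 1×5×2 ≡ 1 (mod 45)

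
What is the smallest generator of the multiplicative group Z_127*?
g = 3. For each prime q|126: 3^{63}≡126, 3^{42}≡107, 3^{18}≡4, none ≡ 1, so ord_127(3) = 126 and 3 is a primitive root.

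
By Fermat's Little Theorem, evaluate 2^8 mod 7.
By Fermat: 2^{6} ≡ 1 mod 7. So 2^{8} = 2^{6} · 2^{2} ≡ 2^{2} ≡ 4 mod 7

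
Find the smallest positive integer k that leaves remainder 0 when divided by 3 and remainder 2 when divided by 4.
M = 3 × 4 = 12. M₁ = 4, y₁ ≡ 1 (mod 3). M₂ = 3, y₂ ≡ 3 (mod 4). k = 0×4×1 + 2×3×3 ≡ 6 (mod 12)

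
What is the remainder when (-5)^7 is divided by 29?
By repeated squaring (mod 29): (-5)^{1}≡24, (-5)^{2}≡25, (-5)^{4}≡16. Then (-5)^{7} = (-5)^{4+2+1} ≡ 16 × 25 × 24 ≡ 1 (mod 29)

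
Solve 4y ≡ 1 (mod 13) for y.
Since 13 is prime, by Fermat 4^(-1) ≡ 4^{11} ≡ 10 (mod 13). Verify: 4 × 10 = 40 ≡ 1 (mod 13)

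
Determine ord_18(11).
Powers of 11 mod 18: 11^1≡11, 11^2≡13, 11^3≡17, 11^4≡7, 11^5≡5, 11^6≡1. Order = 6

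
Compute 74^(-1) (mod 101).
Since 101 is prime, by Fermat 74^(-1) ≡ 74^{99} ≡ 86 (mod 101). Verify: 74 × 86 = 6364 ≡ 1 (mod 101)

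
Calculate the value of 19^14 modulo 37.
By repeated squaring mod 37: 19^{1}≡19, 19^{2}≡28, 19^{4}≡7, 19^{8}≡12. Then 19^{14} = 19^{8+4+2} ≡ 12 × 7 × 28 ≡ 21 mod 37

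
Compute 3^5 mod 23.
By repeated squaring mod 23: 3^{1}≡3, 3^{2}≡9, 3^{4}≡12. Then 3^{5} = 3^{4+1} ≡ 12 × 3 ≡ 13 mod 23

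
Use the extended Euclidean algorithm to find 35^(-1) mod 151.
Extended GCD: 35(-69) + 151(16) = 1. So 35^(-1) ≡ -69 ≡ 82 mod 151. Verify: 35 × 82 = 2870 ≡ 1 mod 151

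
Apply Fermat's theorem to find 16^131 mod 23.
By Fermat: 16^{22} ≡ 1 mod 23. 131 = 5×22 + 21. So 16^{131} ≡ 16^{21} ≡ 13 mod 23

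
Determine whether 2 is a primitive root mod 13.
ord_13(2) divides 12. For each prime q|12: 2^{6}≡12, 2^{4}≡3, none ≡ 1. So 2 has order 12 and is a primitive root mod 13.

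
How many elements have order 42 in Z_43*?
Number of primitive roots mod 43 = φ(p-1) = φ(42) = 12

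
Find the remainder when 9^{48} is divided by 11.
By Fermat: 9^{10} ≡ 1 (mod 11). 48 = 4×10 + 8. So 9^{48} ≡ 9^{8} ≡ 3 (mod 11)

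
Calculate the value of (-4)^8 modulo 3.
Using Fermat: (-4)^{2} ≡ 1 mod 3. 8 ≡ 0 mod 2. So (-4)^{8} ≡ (-4)^{0} ≡ 1 mod 3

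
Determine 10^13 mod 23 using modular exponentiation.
By repeated squaring (mod 23): 10^{1}≡10, 10^{2}≡8, 10^{4}≡18, 10^{8}≡2. Then 10^{13} = 10^{8+4+1} ≡ 2 × 18 × 10 ≡ 15 (mod 23)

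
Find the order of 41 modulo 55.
Powers of 41 mod 55: 41^1≡41, 41^2≡31, 41^3≡6, 41^4≡26, 41^5≡21, 41^6≡36, 41^7≡46, 41^8≡16, 41^9≡51, 41^10≡1. ord_55(41) = 10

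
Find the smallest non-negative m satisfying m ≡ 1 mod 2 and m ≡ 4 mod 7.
M = 2 × 7 = 14. M₁ = 7, y₁ ≡ 1 mod 2. M₂ = 2, y₂ ≡ 4 mod 7. m = 1×7×1 + 4×2×4 ≡ 11 mod 14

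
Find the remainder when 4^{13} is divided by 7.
By Fermat: 4^{6} ≡ 1 (mod 7). 13 = 2×6 + 1. So 4^{13} ≡ 4^{1} ≡ 4 (mod 7)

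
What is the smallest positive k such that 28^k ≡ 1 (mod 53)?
Powers of 28 mod 53: 28^1≡28, 28^2≡42, 28^3≡10, 28^4≡15, 28^5≡49, 28^6≡47, 28^7≡44, 28^8≡13, 28^9≡46, 28^10≡16, 28^11≡24, 28^12≡36, 28^13≡1. ord_53(28) = 13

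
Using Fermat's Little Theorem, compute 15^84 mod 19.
By Fermat: 15^{18} ≡ 1 mod 19. 84 = 4×18 + 12. So 15^{84} ≡ 15^{12} ≡ 7 mod 19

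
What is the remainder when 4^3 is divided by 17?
4^{3} = 64 ≡ 13 (mod 17)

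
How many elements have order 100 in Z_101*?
A prime p has φ(p-1) primitive roots; here φ(100) = 40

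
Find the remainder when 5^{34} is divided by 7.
By Fermat: 5^{6} ≡ 1 (mod 7). 34 = 5×6 + 4. So 5^{34} ≡ 5^{4} ≡ 2 (mod 7)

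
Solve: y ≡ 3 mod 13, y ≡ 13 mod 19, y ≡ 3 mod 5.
M = 13 × 19 × 5 = 1235. M₁ = 95, y₁ ≡ 10 mod 13. M₂ = 65, y₂ ≡ 12 mod 19. M₃ = 247, y₃ ≡ 3 mod 5. y = 3×95×10 + 13×65×12 + 3×247×3 ≡ 393 mod 1235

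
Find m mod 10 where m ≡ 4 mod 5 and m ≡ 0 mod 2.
M = 5 × 2 = 10. M₁ = 2, y₁ ≡ 3 mod 5. M₂ = 5, y₂ ≡ 1 mod 2. m = 4×2×3 + 0×5×1 ≡ 4 mod 10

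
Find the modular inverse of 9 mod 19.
Since 19 is prime, by Fermat 9^(-1) ≡ 9^{17} ≡ 17 mod 19. Verify: 9 × 17 = 153 ≡ 1 mod 19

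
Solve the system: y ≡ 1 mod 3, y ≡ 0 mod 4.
M = 3 × 4 = 12. M₁ = 4, y₁ ≡ 1 mod 3. M₂ = 3, y₂ ≡ 3 mod 4. y = 1×4×1 + 0×3×3 ≡ 4 mod 12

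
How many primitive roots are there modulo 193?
Number of primitive roots mod 193 = φ(p-1) = φ(192) = 64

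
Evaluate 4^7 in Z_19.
By repeated squaring (mod 19): 4^{1}≡4, 4^{2}≡16, 4^{4}≡9. Then 4^{7} = 4^{4+2+1} ≡ 9 × 16 × 4 ≡ 6 (mod 19)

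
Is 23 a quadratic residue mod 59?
By Euler's criterion: 23^{29} ≡ 58 mod 59. Since this equals -1 (≡ 58), 23 is not a QR.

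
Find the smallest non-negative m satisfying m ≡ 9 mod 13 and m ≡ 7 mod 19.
M = 13 × 19 = 247. M₁ = 19, y₁ ≡ 11 mod 13. M₂ = 13, y₂ ≡ 3 mod 19. m = 9×19×11 + 7×13×3 ≡ 178 mod 247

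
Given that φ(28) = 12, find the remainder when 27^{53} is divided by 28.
By Euler: 27^{12} ≡ 1 mod 28 since gcd(27, 28) = 1. 53 = 4×12 + 5. So 27^{53} ≡ 27^{5} ≡ 27 mod 28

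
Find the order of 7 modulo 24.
Powers of 7 mod 24: 7^1≡7, 7^2≡1. Order = 2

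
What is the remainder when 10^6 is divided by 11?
By repeated squaring (mod 11): 10^{1}≡10, 10^{2}≡1, 10^{4}≡1. Then 10^{6} = 10^{4+2} ≡ 1 × 1 ≡ 1 (mod 11)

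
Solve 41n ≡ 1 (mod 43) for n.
Since 43 is prime, by Fermat 41^(-1) ≡ 41^{41} ≡ 21 (mod 43). Verify: 41 × 21 = 861 ≡ 1 (mod 43)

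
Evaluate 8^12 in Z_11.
Using Fermat: 8^{10} ≡ 1 (mod 11). 12 ≡ 2 (mod 10). So 8^{12} ≡ 8^{2} ≡ 9 (mod 11)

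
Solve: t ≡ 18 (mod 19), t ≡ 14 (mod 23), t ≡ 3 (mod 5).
M = 19 × 23 × 5 = 2185. M₁ = 115, y₁ ≡ 1 (mod 19). M₂ = 95, y₂ ≡ 8 (mod 23). M₃ = 437, y₃ ≡ 3 (mod 5). t = 18×115×1 + 14×95×8 + 3×437×3 ≡ 1348 (mod 2185)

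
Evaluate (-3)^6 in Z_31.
By repeated squaring mod 31: (-3)^{1}≡28, (-3)^{2}≡9, (-3)^{4}≡19. Then (-3)^{6} = (-3)^{4+2} ≡ 19 × 9 ≡ 16 mod 31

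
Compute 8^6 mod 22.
By repeated squaring mod 22: 8^{1}≡8, 8^{2}≡20, 8^{4}≡4. Then 8^{6} = 8^{4+2} ≡ 4 × 20 ≡ 14 mod 22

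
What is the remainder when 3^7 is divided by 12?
By repeated squaring (mod 12): 3^{1}≡3, 3^{2}≡9, 3^{4}≡9. Then 3^{7} = 3^{4+2+1} ≡ 9 × 9 × 3 ≡ 3 (mod 12)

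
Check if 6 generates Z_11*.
ord_11(6) divides 10. For each prime q|10: 6^{5}≡10, 6^{2}≡3, none ≡ 1. So 6 has order 10 and is a primitive root mod 11.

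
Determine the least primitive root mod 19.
g = 2. Powers: [2, 4, 8, 16, 13, 7, ...] generates all 18 non-zero residues.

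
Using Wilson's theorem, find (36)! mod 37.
By Wilson's theorem, (36)! ≡ -1 ≡ 36 mod 37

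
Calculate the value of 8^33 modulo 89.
By repeated squaring (mod 89): 8^{1}≡8, 8^{2}≡64, 8^{4}≡2, 8^{8}≡4, 8^{16}≡16, 8^{32}≡78. Then 8^{33} = 8^{32+1} ≡ 78 × 8 ≡ 1 (mod 89)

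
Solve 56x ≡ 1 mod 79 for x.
Since 79 is prime, by Fermat 56^(-1) ≡ 56^{77} ≡ 24 mod 79. Verify: 56 × 24 = 1344 ≡ 1 mod 79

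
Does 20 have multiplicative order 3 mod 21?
Powers of 20 mod 21: 20^1≡20, 20^2≡1. Already 20^2≡1, so the order is 2 < 3. No, the actual order is 2.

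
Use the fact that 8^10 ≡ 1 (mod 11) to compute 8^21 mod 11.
By Fermat: 8^{10} ≡ 1 (mod 11). 21 = 2×10 + 1. So 8^{21} ≡ 8^{1} ≡ 8 (mod 11)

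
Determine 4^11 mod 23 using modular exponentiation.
By repeated squaring (mod 23): 4^{1}≡4, 4^{2}≡16, 4^{4}≡3, 4^{8}≡9. Then 4^{11} = 4^{8+2+1} ≡ 9 × 16 × 4 ≡ 1 (mod 23)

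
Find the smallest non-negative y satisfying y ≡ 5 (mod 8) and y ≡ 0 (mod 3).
M = 8 × 3 = 24. M₁ = 3, y₁ ≡ 3 (mod 8). M₂ = 8, y₂ ≡ 2 (mod 3). y = 5×3×3 + 0×8×2 ≡ 21 (mod 24)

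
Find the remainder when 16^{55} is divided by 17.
By Fermat: 16^{16} ≡ 1 mod 17. 55 = 3×16 + 7. So 16^{55} ≡ 16^{7} ≡ 16 mod 17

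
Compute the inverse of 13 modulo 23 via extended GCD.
Extended GCD: 13(-7) + 23(4) = 1. So 13^(-1) ≡ -7 ≡ 16 mod 23. Verify: 13 × 16 = 208 ≡ 1 mod 23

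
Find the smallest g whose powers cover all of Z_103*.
g = 5. Powers: [5, 25, 22, 7, 35, 72, 51, ...] generates all 102 non-zero residues.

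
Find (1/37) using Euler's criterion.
(1/37) = 1^{18} mod 37 = 1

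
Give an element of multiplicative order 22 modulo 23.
5 has order 22 mod 23 since 5^{22} ≡ 1 mod 23 and no smaller power works.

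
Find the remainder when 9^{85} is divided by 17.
By Fermat: 9^{16} ≡ 1 mod 17. 85 = 5×16 + 5. So 9^{85} ≡ 9^{5} ≡ 8 mod 17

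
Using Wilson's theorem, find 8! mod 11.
(10)! = (8)! × (9) × (10) ≡ -1 mod 11. So (8)! ≡ -1 × [(10)(9)]^(-1) ≡ 5 mod 11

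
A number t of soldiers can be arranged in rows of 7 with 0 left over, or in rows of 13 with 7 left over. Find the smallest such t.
M = 7 × 13 = 91. M₁ = 13, y₁ ≡ 6 (mod 7). M₂ = 7, y₂ ≡ 2 (mod 13). t = 0×13×6 + 7×7×2 ≡ 7 (mod 91)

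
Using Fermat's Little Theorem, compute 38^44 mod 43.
By Fermat: 38^{42} ≡ 1 mod 43. So 38^{44} = 38^{42} · 38^{2} ≡ 38^{2} ≡ 25 mod 43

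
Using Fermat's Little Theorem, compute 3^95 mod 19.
By Fermat: 3^{18} ≡ 1 (mod 19). 95 = 5×18 + 5. So 3^{95} ≡ 3^{5} ≡ 15 (mod 19)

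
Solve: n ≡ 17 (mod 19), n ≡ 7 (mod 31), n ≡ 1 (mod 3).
M = 19 × 31 × 3 = 1767. M₁ = 93, y₁ ≡ 9 (mod 19). M₂ = 57, y₂ ≡ 6 (mod 31). M₃ = 589, y₃ ≡ 1 (mod 3). n = 17×93×9 + 7×57×6 + 1×589×1 ≡ 1309 (mod 1767)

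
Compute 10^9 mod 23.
By repeated squaring (mod 23): 10^{1}≡10, 10^{2}≡8, 10^{4}≡18, 10^{8}≡2. Then 10^{9} = 10^{8+1} ≡ 2 × 10 ≡ 20 (mod 23)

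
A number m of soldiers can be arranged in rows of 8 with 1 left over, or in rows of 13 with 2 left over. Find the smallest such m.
M = 8 × 13 = 104. M₁ = 13, y₁ ≡ 5 mod 8. M₂ = 8, y₂ ≡ 5 mod 13. m = 1×13×5 + 2×8×5 ≡ 41 mod 104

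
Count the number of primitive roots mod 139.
A prime p has φ(p-1) primitive roots; here φ(138) = 44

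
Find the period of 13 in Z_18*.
Powers of 13 mod 18: 13^1≡13, 13^2≡7, 13^3≡1. So the order of 13 is 3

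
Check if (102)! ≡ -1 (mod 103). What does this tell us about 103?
(102)! mod 103 = 102. Since this equals -1 (mod 103), Wilson confirms 103 is prime.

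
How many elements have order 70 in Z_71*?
Number of primitive roots mod 71 = φ(p-1) = φ(70) = 24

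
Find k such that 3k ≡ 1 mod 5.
Since 5 is prime, by Fermat 3^(-1) ≡ 3^{3} ≡ 2 mod 5. Verify: 3 × 2 = 6 ≡ 1 mod 5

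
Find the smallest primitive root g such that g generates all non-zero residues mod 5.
g = 2. For each prime q|4: 2^{2}≡4, none ≡ 1, so ord_5(2) = 4 and 2 is a primitive root.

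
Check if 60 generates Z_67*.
60^{33} ≡ 1 mod 67 and 33 < 66, so ord_67(60) = 33 ≠ 66 and 60 is not a primitive root.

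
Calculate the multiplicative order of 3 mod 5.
Powers of 3 mod 5: 3^1≡3, 3^2≡4, 3^3≡2, 3^4≡1. So the order of 3 is 4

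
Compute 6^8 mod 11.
By repeated squaring mod 11: 6^{1}≡6, 6^{2}≡3, 6^{4}≡9, 6^{8}≡4. So 6^{8} ≡ 4 mod 11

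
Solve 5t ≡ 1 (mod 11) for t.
Since 11 is prime, by Fermat 5^(-1) ≡ 5^{9} ≡ 9 (mod 11). Verify: 5 × 9 = 45 ≡ 1 (mod 11)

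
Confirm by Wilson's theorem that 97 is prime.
(96)! mod 97 = 96. Since this equals -1 (mod 97), Wilson confirms 97 is prime.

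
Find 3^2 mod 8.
3^{2} = 9 ≡ 1 mod 8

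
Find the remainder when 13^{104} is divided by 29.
By Fermat: 13^{28} ≡ 1 mod 29. 104 = 3×28 + 20. So 13^{104} ≡ 13^{20} ≡ 20 mod 29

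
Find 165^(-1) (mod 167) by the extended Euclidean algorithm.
Extended GCD: 165(83) + 167(-82) = 1. So 165^(-1) ≡ 83 (mod 167). Verify: 165 × 83 = 13695 ≡ 1 (mod 167)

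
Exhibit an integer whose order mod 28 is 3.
9 has order 3 mod 28 since 9^{3} ≡ 1 mod 28 and no smaller power works.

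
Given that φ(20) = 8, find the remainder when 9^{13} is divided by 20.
By Euler: 9^{8} ≡ 1 mod 20 since gcd(9, 20) = 1. 13 = 1×8 + 5. So 9^{13} ≡ 9^{5} ≡ 9 mod 20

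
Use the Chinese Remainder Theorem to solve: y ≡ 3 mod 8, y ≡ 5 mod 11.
M = 8 × 11 = 88. M₁ = 11, y₁ ≡ 3 mod 8. M₂ = 8, y₂ ≡ 7 mod 11. y = 3×11×3 + 5×8×7 ≡ 27 mod 88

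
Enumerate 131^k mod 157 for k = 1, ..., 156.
131^1, 131^2, ..., 131^{156} mod 157: [131, 48, 8, 106, 70, 64, 63, 89, 41, 33, 84, 14, 107, 44, 112, 71, 38, 111, 97, 147, 103, 148, 77, 39, 85, 145, 155, 52, 61, 141, 102, 17, 29, 31, 136, 75, 91, 146, 129, 100, 69, 90, 15, 81, 92, 120, 20, 108, 18, 3, 79, 144, 24, 4, 53, 35, 32, 110, 123, 99, 95, 42, 7, 132, 22, 56, 114, 19, 134, 127, 152, 130, 74, 117, 98, 121, 151, 156, 26, 109, 149, 51, 87, 93, 94, 68, 116, 124, 73, 143, 50, 113, 45, 86, 119, 46, 60, 10, 54, 9, 80, 118, 72, 12, 2, 105, 96, 16, 55, 140, 128, 126, 21, 82, 66, 11, 28, 57, 88, 67, 142, 76, 65, 37, 137, 49, 139, 154, 78, 13, 133, 153, 104, 122, 125, 47, 34, 58, 62, 115, 150, 25, 135, 101, 43, 138, 23, 30, 5, 27, 83, 40, 59, 36, 6, 1]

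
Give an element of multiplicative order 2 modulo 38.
37 has order 2 mod 38 since 37^{2} ≡ 1 (mod 38) and no smaller power works.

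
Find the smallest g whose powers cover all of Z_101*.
g = 2. For each prime q|100: 2^{50}≡100, 2^{20}≡95, none ≡ 1, so ord_101(2) = 100 and 2 is a primitive root.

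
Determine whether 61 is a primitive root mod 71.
ord_71(61) divides 70. For each prime q|70: 61^{35}≡70, 61^{14}≡25, 61^{10}≡30, none ≡ 1. So 61 has order 70 and is a primitive root mod 71.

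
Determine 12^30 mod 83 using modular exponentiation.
By repeated squaring mod 83: 12^{1}≡12, 12^{2}≡61, 12^{4}≡69, 12^{8}≡30, 12^{16}≡70. Then 12^{30} = 12^{16+8+4+2} ≡ 70 × 30 × 69 × 61 ≡ 64 mod 83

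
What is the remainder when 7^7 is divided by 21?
By repeated squaring mod 21: 7^{1}≡7, 7^{2}≡7, 7^{4}≡7. Then 7^{7} = 7^{4+2+1} ≡ 7 × 7 × 7 ≡ 7 mod 21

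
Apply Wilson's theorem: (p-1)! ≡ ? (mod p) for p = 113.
By Wilson's theorem, (112)! ≡ -1 ≡ 112 mod 113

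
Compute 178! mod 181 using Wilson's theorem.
(180)! = (178)! × (179) × (180) ≡ -1 mod 181. So (178)! ≡ -1 × [(180)(179)]^(-1) ≡ 90 mod 181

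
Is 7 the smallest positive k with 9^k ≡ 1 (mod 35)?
Powers of 9 mod 35: 9^1≡9, 9^2≡11, 9^3≡29, 9^4≡16, 9^5≡4, 9^6≡1. Already 9^6≡1, so the order is 6 < 7. No, the actual order is 6.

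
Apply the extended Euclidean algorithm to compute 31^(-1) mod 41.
Extended GCD: 31(4) + 41(-3) = 1. So 31^(-1) ≡ 4 (mod 41). Verify: 31 × 4 = 124 ≡ 1 (mod 41)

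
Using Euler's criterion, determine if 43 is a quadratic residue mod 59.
By Euler's criterion: 43^{29} ≡ 58 mod 59. Since this equals -1 (≡ 58), 43 is not a QR.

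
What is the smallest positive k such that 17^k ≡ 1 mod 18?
Powers of 17 mod 18: 17^1≡17, 17^2≡1. ord_18(17) = 2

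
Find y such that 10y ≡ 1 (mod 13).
Since 13 is prime, by Fermat 10^(-1) ≡ 10^{11} ≡ 4 (mod 13). Verify: 10 × 4 = 40 ≡ 1 (mod 13)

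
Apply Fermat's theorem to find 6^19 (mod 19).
By Fermat: 6^{18} ≡ 1 (mod 19). So 6^{19} = 6^{18} · 6^{1} ≡ 6^{1} ≡ 6 (mod 19)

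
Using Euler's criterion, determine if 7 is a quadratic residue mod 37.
By Euler's criterion: 7^{18} ≡ 1 mod 37. Since this equals 1, 7 is a QR.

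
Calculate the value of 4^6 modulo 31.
By repeated squaring (mod 31): 4^{1}≡4, 4^{2}≡16, 4^{4}≡8. Then 4^{6} = 4^{4+2} ≡ 8 × 16 ≡ 4 (mod 31)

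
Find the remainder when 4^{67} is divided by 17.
By Fermat: 4^{16} ≡ 1 (mod 17). 67 = 4×16 + 3. So 4^{67} ≡ 4^{3} ≡ 13 (mod 17)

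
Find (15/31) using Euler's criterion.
(15/31) = 15^{15} mod 31 = -1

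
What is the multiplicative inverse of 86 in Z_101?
Since 101 is prime, by Fermat 86^(-1) ≡ 86^{99} ≡ 74 mod 101. Verify: 86 × 74 = 6364 ≡ 1 mod 101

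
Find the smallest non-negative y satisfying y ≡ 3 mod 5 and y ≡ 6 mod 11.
M = 5 × 11 = 55. M₁ = 11, y₁ ≡ 1 mod 5. M₂ = 5, y₂ ≡ 9 mod 11. y = 3×11×1 + 6×5×9 ≡ 28 mod 55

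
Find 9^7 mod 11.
By repeated squaring mod 11: 9^{1}≡9, 9^{2}≡4, 9^{4}≡5. Then 9^{7} = 9^{4+2+1} ≡ 5 × 4 × 9 ≡ 4 mod 11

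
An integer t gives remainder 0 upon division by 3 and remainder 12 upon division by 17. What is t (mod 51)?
M = 3 × 17 = 51. M₁ = 17, y₁ ≡ 2 (mod 3). M₂ = 3, y₂ ≡ 6 (mod 17). t = 0×17×2 + 12×3×6 ≡ 12 (mod 51)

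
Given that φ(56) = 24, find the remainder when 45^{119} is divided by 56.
By Euler: 45^{24} ≡ 1 (mod 56) since gcd(45, 56) = 1. 119 = 4×24 + 23. So 45^{119} ≡ 45^{23} ≡ 5 (mod 56)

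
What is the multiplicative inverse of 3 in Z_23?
Since 23 is prime, by Fermat 3^(-1) ≡ 3^{21} ≡ 8 (mod 23). Verify: 3 × 8 = 24 ≡ 1 (mod 23)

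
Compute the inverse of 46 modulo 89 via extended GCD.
Extended GCD: 46(-29) + 89(15) = 1. So 46^(-1) ≡ -29 ≡ 60 mod 89. Verify: 46 × 60 = 2760 ≡ 1 mod 89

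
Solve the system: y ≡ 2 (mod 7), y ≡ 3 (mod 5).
M = 7 × 5 = 35. M₁ = 5, y₁ ≡ 3 (mod 7). M₂ = 7, y₂ ≡ 3 (mod 5). y = 2×5×3 + 3×7×3 ≡ 23 (mod 35)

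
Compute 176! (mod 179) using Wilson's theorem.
(178)! = (176)! × (177) × (178) ≡ -1 (mod 179). So (176)! ≡ -1 × [(178)(177)]^(-1) ≡ 89 (mod 179)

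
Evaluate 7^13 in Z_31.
By repeated squaring mod 31: 7^{1}≡7, 7^{2}≡18, 7^{4}≡14, 7^{8}≡10. Then 7^{13} = 7^{8+4+1} ≡ 10 × 14 × 7 ≡ 19 mod 31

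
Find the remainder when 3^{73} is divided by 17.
By Fermat: 3^{16} ≡ 1 mod 17. 73 = 4×16 + 9. So 3^{73} ≡ 3^{9} ≡ 14 mod 17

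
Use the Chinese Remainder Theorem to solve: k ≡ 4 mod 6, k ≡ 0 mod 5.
M = 6 × 5 = 30. M₁ = 5, y₁ ≡ 5 mod 6. M₂ = 6, y₂ ≡ 1 mod 5. k = 4×5×5 + 0×6×1 ≡ 10 mod 30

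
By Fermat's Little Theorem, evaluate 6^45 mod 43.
By Fermat: 6^{42} ≡ 1 (mod 43). So 6^{45} = 6^{42} · 6^{3} ≡ 6^{3} ≡ 1 (mod 43)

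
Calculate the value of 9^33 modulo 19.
Using Fermat: 9^{18} ≡ 1 mod 19. 33 ≡ 15 mod 18. So 9^{33} ≡ 9^{15} ≡ 11 mod 19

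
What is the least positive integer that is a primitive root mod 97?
g = 5. Powers: [5, 25, 28, 43, 21, 8, 40, 6, ...] generates all 96 non-zero residues.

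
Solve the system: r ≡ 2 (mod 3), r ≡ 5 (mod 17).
M = 3 × 17 = 51. M₁ = 17, y₁ ≡ 2 (mod 3). M₂ = 3, y₂ ≡ 6 (mod 17). r = 2×17×2 + 5×3×6 ≡ 5 (mod 51)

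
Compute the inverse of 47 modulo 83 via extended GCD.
Extended GCD: 47(-30) + 83(17) = 1. So 47^(-1) ≡ -30 ≡ 53 (mod 83). Verify: 47 × 53 = 2491 ≡ 1 (mod 83)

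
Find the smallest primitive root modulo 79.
g = 3. Powers: [3, 9, 27, 2, 6, 18, 54, ...] generates all 78 non-zero residues.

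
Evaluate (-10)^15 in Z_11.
Using Fermat: (-10)^{10} ≡ 1 (mod 11). 15 ≡ 5 (mod 10). So (-10)^{15} ≡ (-10)^{5} ≡ 1 (mod 11)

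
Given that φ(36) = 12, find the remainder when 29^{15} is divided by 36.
By Euler: 29^{12} ≡ 1 (mod 36) since gcd(29, 36) = 1. 15 = 1×12 + 3. So 29^{15} ≡ 29^{3} ≡ 17 (mod 36)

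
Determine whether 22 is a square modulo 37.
By Euler's criterion: 22^{18} ≡ 36 mod 37. Since this equals -1 (≡ 36), 22 is not a QR.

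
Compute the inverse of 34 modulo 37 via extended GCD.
Extended GCD: 34(12) + 37(-11) = 1. So 34^(-1) ≡ 12 (mod 37). Verify: 34 × 12 = 408 ≡ 1 (mod 37)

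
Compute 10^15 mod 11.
Using Fermat: 10^{10} ≡ 1 mod 11. 15 ≡ 5 mod 10. So 10^{15} ≡ 10^{5} ≡ 10 mod 11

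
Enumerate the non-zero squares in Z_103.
QRs mod 103: {1, 2, 4, 7, 8, 9, 13, 14, 15, 16, 17, 18, 19, 23, 25, 26, 28, 29, 30, 32, 33, 34, 36, 38, 41, 46, 49, 50, 52, 55, 56, 58, 59, 60, 61, 63, 64, 66, 68, 72, 76, 79, 81, 82, 83, 91, 92, 93, 97, 98, 100}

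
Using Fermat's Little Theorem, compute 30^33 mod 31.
By Fermat: 30^{30} ≡ 1 mod 31. So 30^{33} = 30^{30} · 30^{3} ≡ 30^{3} ≡ 30 mod 31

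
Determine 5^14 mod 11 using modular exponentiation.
Using Fermat: 5^{10} ≡ 1 mod 11. 14 ≡ 4 mod 10. So 5^{14} ≡ 5^{4} ≡ 9 mod 11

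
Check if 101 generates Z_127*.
ord_127(101) divides 126. For each prime q|126: 101^{63}≡126, 101^{42}≡107, 101^{18}≡8, none ≡ 1. So 101 has order 126 and is a primitive root mod 127.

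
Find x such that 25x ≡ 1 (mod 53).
Since 53 is prime, by Fermat 25^(-1) ≡ 25^{51} ≡ 17 (mod 53). Verify: 25 × 17 = 425 ≡ 1 (mod 53)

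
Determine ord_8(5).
Powers of 5 mod 8: 5^1≡5, 5^2≡1. Order = 2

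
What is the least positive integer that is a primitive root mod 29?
g = 2. For each prime q|28: 2^{14}≡28, 2^{4}≡16, none ≡ 1, so ord_29(2) = 28 and 2 is a primitive root.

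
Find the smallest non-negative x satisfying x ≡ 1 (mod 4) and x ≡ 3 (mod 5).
M = 4 × 5 = 20. M₁ = 5, y₁ ≡ 1 (mod 4). M₂ = 4, y₂ ≡ 4 (mod 5). x = 1×5×1 + 3×4×4 ≡ 13 (mod 20)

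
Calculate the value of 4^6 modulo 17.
By repeated squaring (mod 17): 4^{1}≡4, 4^{2}≡16, 4^{4}≡1. Then 4^{6} = 4^{4+2} ≡ 1 × 16 ≡ 16 (mod 17)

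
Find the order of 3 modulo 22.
Powers of 3 mod 22: 3^1≡3, 3^2≡9, 3^3≡5, 3^4≡15, 3^5≡1. So the order of 3 is 5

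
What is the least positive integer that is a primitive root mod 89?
g = 3. For each prime q|88: 3^{44}≡88, 3^{8}≡64, none ≡ 1, so ord_89(3) = 88 and 3 is a primitive root.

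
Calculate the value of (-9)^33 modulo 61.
By repeated squaring mod 61: (-9)^{1}≡52, (-9)^{2}≡20, (-9)^{4}≡34, (-9)^{8}≡58, (-9)^{16}≡9, (-9)^{32}≡20. Then (-9)^{33} = (-9)^{32+1} ≡ 20 × 52 ≡ 3 mod 61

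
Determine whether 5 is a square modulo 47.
By Euler's criterion: 5^{23} ≡ 46 (mod 47). Since this equals -1 (≡ 46), 5 is not a QR.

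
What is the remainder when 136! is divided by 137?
By Wilson's theorem, (136)! ≡ -1 ≡ 136 (mod 137)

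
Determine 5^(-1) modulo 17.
Since 17 is prime, by Fermat 5^(-1) ≡ 5^{15} ≡ 7 (mod 17). Verify: 5 × 7 = 35 ≡ 1 (mod 17)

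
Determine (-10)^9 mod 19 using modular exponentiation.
By repeated squaring (mod 19): (-10)^{1}≡9, (-10)^{2}≡5, (-10)^{4}≡6, (-10)^{8}≡17. Then (-10)^{9} = (-10)^{8+1} ≡ 17 × 9 ≡ 1 (mod 19)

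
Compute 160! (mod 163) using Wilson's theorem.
(162)! = (160)! × (161) × (162) ≡ -1 (mod 163). So (160)! ≡ -1 × [(162)(161)]^(-1) ≡ 81 (mod 163)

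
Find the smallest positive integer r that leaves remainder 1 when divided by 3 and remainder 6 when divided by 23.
M = 3 × 23 = 69. M₁ = 23, y₁ ≡ 2 (mod 3). M₂ = 3, y₂ ≡ 8 (mod 23). r = 1×23×2 + 6×3×8 ≡ 52 (mod 69)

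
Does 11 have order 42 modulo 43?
11^{7} ≡ 1 mod 43 and 7 < 42, so ord_43(11) = 7 ≠ 42 and 11 is not a primitive root.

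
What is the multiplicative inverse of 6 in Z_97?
Since 97 is prime, by Fermat 6^(-1) ≡ 6^{95} ≡ 81 mod 97. Verify: 6 × 81 = 486 ≡ 1 mod 97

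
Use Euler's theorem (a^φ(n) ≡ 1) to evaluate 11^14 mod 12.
By Euler: 11^{4} ≡ 1 mod 12 since gcd(11, 12) = 1. 14 = 3×4 + 2. So 11^{14} ≡ 11^{2} ≡ 1 mod 12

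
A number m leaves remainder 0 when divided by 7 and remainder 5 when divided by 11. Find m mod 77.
M = 7 × 11 = 77. M₁ = 11, y₁ ≡ 2 mod 7. M₂ = 7, y₂ ≡ 8 mod 11. m = 0×11×2 + 5×7×8 ≡ 49 mod 77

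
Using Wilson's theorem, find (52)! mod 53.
By Wilson's theorem, (52)! ≡ -1 ≡ 52 (mod 53)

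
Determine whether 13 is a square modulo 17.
By Euler's criterion: 13^{8} ≡ 1 mod 17. Since this equals 1, 13 is a QR.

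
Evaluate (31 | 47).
(31/47) = 31^{23} mod 47 = -1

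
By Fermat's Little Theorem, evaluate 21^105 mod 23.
By Fermat: 21^{22} ≡ 1 mod 23. 105 = 4×22 + 17. So 21^{105} ≡ 21^{17} ≡ 5 mod 23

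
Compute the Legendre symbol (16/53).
(16/53) = 16^{26} mod 53 = 1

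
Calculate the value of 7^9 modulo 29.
By repeated squaring mod 29: 7^{1}≡7, 7^{2}≡20, 7^{4}≡23, 7^{8}≡7. Then 7^{9} = 7^{8+1} ≡ 7 × 7 ≡ 20 mod 29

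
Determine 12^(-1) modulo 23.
Since 23 is prime, by Fermat 12^(-1) ≡ 12^{21} ≡ 2 mod 23. Verify: 12 × 2 = 24 ≡ 1 mod 23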